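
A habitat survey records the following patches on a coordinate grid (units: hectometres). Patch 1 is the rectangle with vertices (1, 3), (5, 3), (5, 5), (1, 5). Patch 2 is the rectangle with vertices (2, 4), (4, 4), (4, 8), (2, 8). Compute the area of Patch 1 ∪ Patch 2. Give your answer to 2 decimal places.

14.00

By inclusion–exclusion:
Individual areas: |Patch 1| = 8, |Patch 2| = 8.
|Patch 1∩Patch 2|: x∈[2,4], y∈[4,5] → 2·1 = 2.
|Patch 1 ∪ Patch 2| = 16 − 2 = 14.00.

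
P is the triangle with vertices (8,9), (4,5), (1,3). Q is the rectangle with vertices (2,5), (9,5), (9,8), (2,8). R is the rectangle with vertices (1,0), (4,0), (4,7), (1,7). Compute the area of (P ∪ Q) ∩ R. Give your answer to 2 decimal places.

The region (P ∪ Q) ∩ R is the polygon with vertices (1,3), (3.333,5), (2,5), (2,7), (4,7), (4,5).
By the shoelace formula its area is 4.67.

4.67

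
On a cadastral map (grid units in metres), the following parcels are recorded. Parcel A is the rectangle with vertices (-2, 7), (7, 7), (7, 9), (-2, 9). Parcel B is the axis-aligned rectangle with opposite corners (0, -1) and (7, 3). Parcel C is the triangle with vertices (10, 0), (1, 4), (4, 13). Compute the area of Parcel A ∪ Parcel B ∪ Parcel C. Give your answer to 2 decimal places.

By inclusion–exclusion:
Individual areas: |Parcel A| = 18, |Parcel B| = 28, |Parcel C| = 46.5.
|Parcel A∩Parcel B| = 0 (no overlap).
|Parcel A∩Parcel C| = 7.9487.
|Parcel B∩Parcel C| = 3.125.
|Parcel A∩Parcel B∩Parcel C| = 0.
|Parcel A ∪ Parcel B ∪ Parcel C| = 92.5 − 11.0737 + 0 = 81.43.

81.43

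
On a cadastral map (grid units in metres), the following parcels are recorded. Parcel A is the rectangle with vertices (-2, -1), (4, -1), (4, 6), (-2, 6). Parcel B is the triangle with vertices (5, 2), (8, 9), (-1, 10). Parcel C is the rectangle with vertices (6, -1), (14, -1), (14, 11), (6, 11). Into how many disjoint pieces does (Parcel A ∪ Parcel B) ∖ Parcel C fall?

1

(Parcel A ∪ Parcel B) ∖ Parcel C is a single connected region.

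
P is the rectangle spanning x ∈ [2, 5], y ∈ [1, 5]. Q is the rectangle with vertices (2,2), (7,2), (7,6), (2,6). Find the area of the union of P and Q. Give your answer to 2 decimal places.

23.00

By inclusion–exclusion:
Individual areas: |P| = 12, |Q| = 20.
|P∩Q|: x∈[2,5], y∈[2,5] → 3·3 = 9.
|P ∪ Q| = 32 − 9 = 23.00.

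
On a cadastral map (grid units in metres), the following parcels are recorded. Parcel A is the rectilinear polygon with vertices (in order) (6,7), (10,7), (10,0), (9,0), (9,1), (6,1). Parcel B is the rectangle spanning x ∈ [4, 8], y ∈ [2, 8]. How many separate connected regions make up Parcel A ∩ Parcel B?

Parcel A ∩ Parcel B is a single connected region.

1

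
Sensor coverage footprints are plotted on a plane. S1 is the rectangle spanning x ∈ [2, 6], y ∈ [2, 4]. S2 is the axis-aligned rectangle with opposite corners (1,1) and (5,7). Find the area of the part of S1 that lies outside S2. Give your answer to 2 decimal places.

2.00

|S1∩S2|: x∈[2,5], y∈[2,4] → 3·2 = 6.
|S1| = 8.
|S1 ∖ S2| = |S1| − |S1∩S2| = 8 − 6 = 2.00.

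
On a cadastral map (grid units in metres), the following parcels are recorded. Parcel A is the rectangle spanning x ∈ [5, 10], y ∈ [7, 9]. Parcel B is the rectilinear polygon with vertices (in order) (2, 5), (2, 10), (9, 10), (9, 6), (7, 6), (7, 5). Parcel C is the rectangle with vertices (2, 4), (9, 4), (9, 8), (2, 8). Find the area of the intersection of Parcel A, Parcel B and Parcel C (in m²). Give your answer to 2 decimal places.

4.00

The intersection is the polygon with vertices (5,8), (9,8), (9,7), (5,7).
By the shoelace formula its area is 4.00.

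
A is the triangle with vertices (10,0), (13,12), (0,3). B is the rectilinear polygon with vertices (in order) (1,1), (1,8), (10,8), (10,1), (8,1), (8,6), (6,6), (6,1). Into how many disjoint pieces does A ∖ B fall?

2

A ∖ B splits into 2 disjoint pieces (area 29.1556, area 0.4962).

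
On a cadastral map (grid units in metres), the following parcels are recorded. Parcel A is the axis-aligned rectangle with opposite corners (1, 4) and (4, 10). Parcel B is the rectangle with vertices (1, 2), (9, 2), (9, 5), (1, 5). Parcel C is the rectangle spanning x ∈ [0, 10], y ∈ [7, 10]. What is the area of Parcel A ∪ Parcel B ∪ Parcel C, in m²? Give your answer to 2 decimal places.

By inclusion–exclusion:
Individual areas: |Parcel A| = 18, |Parcel B| = 24, |Parcel C| = 30.
|Parcel A∩Parcel B|: x∈[1,4], y∈[4,5] → 3·1 = 3.
|Parcel A∩Parcel C|: x∈[1,4], y∈[7,10] → 3·3 = 9.
|Parcel B∩Parcel C| = 0 (no overlap).
|Parcel A∩Parcel B∩Parcel C| = 0.
|Parcel A ∪ Parcel B ∪ Parcel C| = 72 − 12 + 0 = 60.00.

60.00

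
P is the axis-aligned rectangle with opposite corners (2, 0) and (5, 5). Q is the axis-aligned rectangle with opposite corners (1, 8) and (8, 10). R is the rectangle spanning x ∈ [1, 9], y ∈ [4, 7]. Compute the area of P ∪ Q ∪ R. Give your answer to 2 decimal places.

50.00

By inclusion–exclusion:
Individual areas: |P| = 15, |Q| = 14, |R| = 24.
|P∩Q| = 0 (no overlap).
|P∩R|: x∈[2,5], y∈[4,5] → 3·1 = 3.
|Q∩R| = 0 (no overlap).
|P∩Q∩R| = 0.
|P ∪ Q ∪ R| = 53 − 3 + 0 = 50.00.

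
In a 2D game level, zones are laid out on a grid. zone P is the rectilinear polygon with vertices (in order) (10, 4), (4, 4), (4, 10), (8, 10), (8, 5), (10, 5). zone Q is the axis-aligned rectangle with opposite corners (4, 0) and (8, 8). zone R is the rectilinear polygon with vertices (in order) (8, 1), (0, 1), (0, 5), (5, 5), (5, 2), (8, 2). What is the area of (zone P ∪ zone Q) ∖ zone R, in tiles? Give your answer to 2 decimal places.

35.00

|zone P ∪ zone Q| = 42.
|(zone P ∪ zone Q) ∩ zone R| = 7.
|(zone P ∪ zone Q) ∖ zone R| = 42 − 7 = 35.00.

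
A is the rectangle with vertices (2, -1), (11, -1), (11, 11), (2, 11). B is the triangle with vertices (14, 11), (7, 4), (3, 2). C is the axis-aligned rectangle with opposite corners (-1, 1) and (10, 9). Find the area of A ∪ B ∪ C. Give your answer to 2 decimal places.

132.82

By inclusion–exclusion:
Individual areas: |A| = 108, |B| = 7, |C| = 88.
|A∩B| = 6.1818.
|A∩C|: x∈[2,10], y∈[1,9] → 8·8 = 64.
|B∩C| = 5.5455.
|A∩B∩C| = 5.5455.
|A ∪ B ∪ C| = 203 − 75.7273 + 5.5455 = 132.82.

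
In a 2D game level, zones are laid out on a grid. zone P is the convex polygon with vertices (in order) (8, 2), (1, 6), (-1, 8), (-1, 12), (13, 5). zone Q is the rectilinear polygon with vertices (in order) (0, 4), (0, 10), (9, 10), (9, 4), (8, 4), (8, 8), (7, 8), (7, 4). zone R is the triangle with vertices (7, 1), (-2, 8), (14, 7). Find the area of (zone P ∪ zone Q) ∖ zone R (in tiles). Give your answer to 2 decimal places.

|zone P ∪ zone Q| = 74.25.
|(zone P ∪ zone Q) ∩ zone R| = 40.8523.
|(zone P ∪ zone Q) ∖ zone R| = 74.25 − 40.8523 = 33.40.

33.40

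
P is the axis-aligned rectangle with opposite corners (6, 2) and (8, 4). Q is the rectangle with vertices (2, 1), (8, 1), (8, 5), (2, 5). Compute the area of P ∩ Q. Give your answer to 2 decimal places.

|P∩Q|: x∈[6,8], y∈[2,4] → 2·2 = 4.

4.00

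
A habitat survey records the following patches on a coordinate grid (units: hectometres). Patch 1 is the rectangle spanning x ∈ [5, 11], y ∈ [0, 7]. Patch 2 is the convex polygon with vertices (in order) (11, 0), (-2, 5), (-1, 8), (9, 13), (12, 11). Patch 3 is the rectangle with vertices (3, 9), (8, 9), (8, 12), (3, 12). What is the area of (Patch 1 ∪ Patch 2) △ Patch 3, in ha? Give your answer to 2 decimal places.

109.42

|Patch 1 ∪ Patch 2| = 116.4231.
|(Patch 1 ∪ Patch 2) ∩ Patch 3| = 11.
|(Patch 1 ∪ Patch 2) △ Patch 3| = 116.4231 + 15 − 22 = 109.42.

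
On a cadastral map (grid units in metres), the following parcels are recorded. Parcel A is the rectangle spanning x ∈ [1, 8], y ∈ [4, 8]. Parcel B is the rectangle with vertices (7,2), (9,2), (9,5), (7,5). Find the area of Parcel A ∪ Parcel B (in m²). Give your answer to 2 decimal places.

By inclusion–exclusion:
Individual areas: |Parcel A| = 28, |Parcel B| = 6.
|Parcel A∩Parcel B|: x∈[7,8], y∈[4,5] → 1·1 = 1.
|Parcel A ∪ Parcel B| = 34 − 1 = 33.00.

33.00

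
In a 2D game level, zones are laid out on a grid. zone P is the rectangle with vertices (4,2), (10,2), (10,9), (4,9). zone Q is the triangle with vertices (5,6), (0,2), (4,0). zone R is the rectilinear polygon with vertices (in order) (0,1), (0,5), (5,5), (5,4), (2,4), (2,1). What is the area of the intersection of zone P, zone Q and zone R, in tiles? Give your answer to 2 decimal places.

The intersection is the polygon with vertices (4,5), (4.833,5), (4.667,4), (4,4).
By the shoelace formula its area is 0.75.

0.75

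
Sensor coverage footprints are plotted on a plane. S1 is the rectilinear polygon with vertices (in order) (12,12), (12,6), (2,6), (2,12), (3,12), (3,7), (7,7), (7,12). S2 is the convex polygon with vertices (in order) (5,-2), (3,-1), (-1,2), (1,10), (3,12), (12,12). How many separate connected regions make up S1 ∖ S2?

2

S1 ∖ S2 splits into 2 disjoint pieces (area 9, area 0.5).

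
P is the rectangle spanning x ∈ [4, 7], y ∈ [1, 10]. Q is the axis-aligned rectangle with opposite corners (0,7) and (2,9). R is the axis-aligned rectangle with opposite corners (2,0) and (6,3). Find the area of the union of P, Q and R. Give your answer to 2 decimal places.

By inclusion–exclusion:
Individual areas: |P| = 27, |Q| = 4, |R| = 12.
|P∩Q| = 0 (no overlap).
|P∩R|: x∈[4,6], y∈[1,3] → 2·2 = 4.
|Q∩R| = 0 (no overlap).
|P∩Q∩R| = 0.
|P ∪ Q ∪ R| = 43 − 4 + 0 = 39.00.

39.00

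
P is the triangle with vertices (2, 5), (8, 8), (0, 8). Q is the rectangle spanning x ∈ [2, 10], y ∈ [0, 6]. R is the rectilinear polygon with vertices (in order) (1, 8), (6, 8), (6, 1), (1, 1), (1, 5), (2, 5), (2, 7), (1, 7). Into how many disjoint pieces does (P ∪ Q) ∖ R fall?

3

(P ∪ Q) ∖ R splits into 3 disjoint pieces (area 2, area 1, area 28).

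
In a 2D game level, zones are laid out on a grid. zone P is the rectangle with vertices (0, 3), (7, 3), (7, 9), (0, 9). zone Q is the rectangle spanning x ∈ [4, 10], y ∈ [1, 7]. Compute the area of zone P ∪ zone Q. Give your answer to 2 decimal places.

66.00

By inclusion–exclusion:
Individual areas: |zone P| = 42, |zone Q| = 36.
|zone P∩zone Q|: x∈[4,7], y∈[3,7] → 3·4 = 12.
|zone P ∪ zone Q| = 78 − 12 = 66.00.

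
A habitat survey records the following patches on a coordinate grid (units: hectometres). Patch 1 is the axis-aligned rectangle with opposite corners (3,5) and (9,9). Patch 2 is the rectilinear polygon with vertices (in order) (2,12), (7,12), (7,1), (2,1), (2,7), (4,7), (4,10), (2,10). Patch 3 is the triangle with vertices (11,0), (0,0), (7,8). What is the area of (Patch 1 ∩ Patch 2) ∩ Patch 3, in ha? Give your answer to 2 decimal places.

3.94

The region (Patch 1 ∩ Patch 2) ∩ Patch 3 is the polygon with vertices (7,5), (4.375,5), (7,8).
By the shoelace formula its area is 3.94.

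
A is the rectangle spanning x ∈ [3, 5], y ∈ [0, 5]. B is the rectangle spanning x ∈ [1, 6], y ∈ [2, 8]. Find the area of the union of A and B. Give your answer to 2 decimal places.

By inclusion–exclusion:
Individual areas: |A| = 10, |B| = 30.
|A∩B|: x∈[3,5], y∈[2,5] → 2·3 = 6.
|A ∪ B| = 40 − 6 = 34.00.

34.00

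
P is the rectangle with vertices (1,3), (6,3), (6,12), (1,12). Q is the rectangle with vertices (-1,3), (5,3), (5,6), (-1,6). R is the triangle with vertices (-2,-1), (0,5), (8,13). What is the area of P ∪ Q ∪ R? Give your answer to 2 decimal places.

By inclusion–exclusion:
Individual areas: |P| = 45, |Q| = 18, |R| = 16.
|P∩Q|: x∈[1,5], y∈[3,6] → 4·3 = 12.
|P∩R| = 9.
|Q∩R| = 5.9524.
|P∩Q∩R| = 2.8.
|P ∪ Q ∪ R| = 79 − 26.9524 + 2.8 = 54.85.

54.85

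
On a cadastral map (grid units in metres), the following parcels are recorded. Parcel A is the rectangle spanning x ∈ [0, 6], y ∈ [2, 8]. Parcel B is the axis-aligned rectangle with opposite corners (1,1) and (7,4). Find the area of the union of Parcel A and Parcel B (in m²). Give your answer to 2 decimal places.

By inclusion–exclusion:
Individual areas: |Parcel A| = 36, |Parcel B| = 18.
|Parcel A∩Parcel B|: x∈[1,6], y∈[2,4] → 5·2 = 10.
|Parcel A ∪ Parcel B| = 54 − 10 = 44.00.

44.00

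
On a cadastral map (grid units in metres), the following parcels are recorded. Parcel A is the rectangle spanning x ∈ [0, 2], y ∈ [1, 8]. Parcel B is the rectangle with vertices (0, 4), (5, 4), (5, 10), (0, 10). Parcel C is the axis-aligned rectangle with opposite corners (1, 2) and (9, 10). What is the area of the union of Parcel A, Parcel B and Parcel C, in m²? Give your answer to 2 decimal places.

By inclusion–exclusion:
Individual areas: |Parcel A| = 14, |Parcel B| = 30, |Parcel C| = 64.
|Parcel A∩Parcel B|: x∈[0,2], y∈[4,8] → 2·4 = 8.
|Parcel A∩Parcel C|: x∈[1,2], y∈[2,8] → 1·6 = 6.
|Parcel B∩Parcel C|: x∈[1,5], y∈[4,10] → 4·6 = 24.
|Parcel A∩Parcel B∩Parcel C| = 4.
|Parcel A ∪ Parcel B ∪ Parcel C| = 108 − 38 + 4 = 74.00.

74.00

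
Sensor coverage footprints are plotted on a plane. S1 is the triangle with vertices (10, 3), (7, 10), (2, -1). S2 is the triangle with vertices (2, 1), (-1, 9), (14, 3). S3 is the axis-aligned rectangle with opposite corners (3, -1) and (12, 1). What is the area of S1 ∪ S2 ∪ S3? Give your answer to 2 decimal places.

79.72

By inclusion–exclusion:
Individual areas: |S1| = 34, |S2| = 51, |S3| = 18.
|S1∩S2| = 21.0292.
|S1∩S3| = 2.25.
|S2∩S3| = 0.
|S1∩S2∩S3| = 0.
|S1 ∪ S2 ∪ S3| = 103 − 23.2792 + 0 = 79.72.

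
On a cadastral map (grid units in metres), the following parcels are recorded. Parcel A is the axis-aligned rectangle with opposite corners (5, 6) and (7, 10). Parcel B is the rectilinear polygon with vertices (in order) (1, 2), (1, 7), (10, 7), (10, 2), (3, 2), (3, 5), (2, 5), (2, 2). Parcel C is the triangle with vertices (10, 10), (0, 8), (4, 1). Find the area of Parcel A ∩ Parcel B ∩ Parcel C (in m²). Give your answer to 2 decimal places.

The intersection is the polygon with vertices (5,6), (5,7), (7,7), (7,6).
By the shoelace formula its area is 2.00.

2.00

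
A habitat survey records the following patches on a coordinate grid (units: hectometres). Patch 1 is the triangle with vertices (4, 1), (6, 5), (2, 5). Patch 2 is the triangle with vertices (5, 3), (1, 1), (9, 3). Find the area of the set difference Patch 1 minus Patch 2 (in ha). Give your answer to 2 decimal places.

7.09

|Patch 1| = 8, |Patch 1∩Patch 2| = 0.9143.
|Patch 1 ∖ Patch 2| = |Patch 1| − |Patch 1∩Patch 2| = 8 − 0.9143 = 7.09.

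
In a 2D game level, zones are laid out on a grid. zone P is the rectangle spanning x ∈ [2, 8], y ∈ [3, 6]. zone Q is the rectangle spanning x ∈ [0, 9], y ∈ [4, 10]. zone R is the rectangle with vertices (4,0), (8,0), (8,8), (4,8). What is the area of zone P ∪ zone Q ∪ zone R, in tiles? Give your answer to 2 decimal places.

By inclusion–exclusion:
Individual areas: |zone P| = 18, |zone Q| = 54, |zone R| = 32.
|zone P∩zone Q|: x∈[2,8], y∈[4,6] → 6·2 = 12.
|zone P∩zone R|: x∈[4,8], y∈[3,6] → 4·3 = 12.
|zone Q∩zone R|: x∈[4,8], y∈[4,8] → 4·4 = 16.
|zone P∩zone Q∩zone R| = 8.
|zone P ∪ zone Q ∪ zone R| = 104 − 40 + 8 = 72.00.

72.00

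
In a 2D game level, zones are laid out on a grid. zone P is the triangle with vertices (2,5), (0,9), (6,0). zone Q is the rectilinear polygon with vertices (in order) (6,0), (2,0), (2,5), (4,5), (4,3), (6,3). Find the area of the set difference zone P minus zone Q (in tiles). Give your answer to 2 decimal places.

1.33

|zone P| = 3, |zone P∩zone Q| = 1.6667.
|zone P ∖ zone Q| = |zone P| − |zone P∩zone Q| = 3 − 1.6667 = 1.33.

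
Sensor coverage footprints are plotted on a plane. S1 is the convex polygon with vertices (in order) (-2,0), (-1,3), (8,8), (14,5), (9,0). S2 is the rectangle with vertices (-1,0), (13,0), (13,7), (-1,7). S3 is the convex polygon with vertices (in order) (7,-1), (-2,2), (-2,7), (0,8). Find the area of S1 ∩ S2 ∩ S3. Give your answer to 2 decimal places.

The intersection is the polygon with vertices (4,0), (-1,1.667), (-1,3), (2.414,4.897), (6.222,0).
By the shoelace formula its area is 18.64.

18.64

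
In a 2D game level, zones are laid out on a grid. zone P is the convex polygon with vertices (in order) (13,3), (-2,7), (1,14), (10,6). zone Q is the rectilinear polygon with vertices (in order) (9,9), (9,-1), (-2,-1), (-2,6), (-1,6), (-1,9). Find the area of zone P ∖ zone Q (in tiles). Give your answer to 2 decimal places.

|zone P| = 60, |zone P∩zone Q| = 33.4931.
|zone P ∖ zone Q| = |zone P| − |zone P∩zone Q| = 60 − 33.4931 = 26.51.

26.51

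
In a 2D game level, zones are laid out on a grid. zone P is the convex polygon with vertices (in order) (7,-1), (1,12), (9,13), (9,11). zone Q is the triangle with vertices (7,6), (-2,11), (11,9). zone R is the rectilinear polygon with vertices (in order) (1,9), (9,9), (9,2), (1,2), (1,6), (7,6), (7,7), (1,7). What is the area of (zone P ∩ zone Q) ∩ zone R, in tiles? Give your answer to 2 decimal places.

The region (zone P ∩ zone Q) ∩ zone R is the polygon with vertices (8.333,7), (7,6), (7,7), (5.2,7), (2.655,8.414), (2.385,9), (8.667,9).
By the shoelace formula its area is 10.64.

10.64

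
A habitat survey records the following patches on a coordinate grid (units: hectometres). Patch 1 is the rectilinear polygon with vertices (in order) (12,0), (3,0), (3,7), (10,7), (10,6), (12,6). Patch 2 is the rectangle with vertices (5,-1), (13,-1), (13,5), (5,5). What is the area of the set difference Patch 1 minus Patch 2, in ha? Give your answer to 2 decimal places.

26.00

|Patch 1| = 61, |Patch 1∩Patch 2| = 35.
|Patch 1 ∖ Patch 2| = |Patch 1| − |Patch 1∩Patch 2| = 61 − 35 = 26.00.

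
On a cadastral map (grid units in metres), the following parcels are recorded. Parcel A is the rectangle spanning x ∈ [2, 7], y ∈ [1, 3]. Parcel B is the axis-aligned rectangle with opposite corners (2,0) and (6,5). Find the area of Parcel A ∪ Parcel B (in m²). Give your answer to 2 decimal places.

By inclusion–exclusion:
Individual areas: |Parcel A| = 10, |Parcel B| = 20.
|Parcel A∩Parcel B|: x∈[2,6], y∈[1,3] → 4·2 = 8.
|Parcel A ∪ Parcel B| = 30 − 8 = 22.00.

22.00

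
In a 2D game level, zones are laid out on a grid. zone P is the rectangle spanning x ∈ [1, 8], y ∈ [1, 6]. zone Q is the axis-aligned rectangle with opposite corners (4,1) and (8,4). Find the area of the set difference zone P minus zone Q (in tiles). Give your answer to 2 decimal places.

|zone P∩zone Q|: x∈[4,8], y∈[1,4] → 4·3 = 12.
|zone P| = 35.
|zone P ∖ zone Q| = |zone P| − |zone P∩zone Q| = 35 − 12 = 23.00.

23.00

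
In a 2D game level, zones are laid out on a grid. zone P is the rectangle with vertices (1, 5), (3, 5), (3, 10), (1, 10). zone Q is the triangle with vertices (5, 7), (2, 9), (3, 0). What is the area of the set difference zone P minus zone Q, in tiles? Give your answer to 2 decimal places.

|zone P| = 10, |zone P∩zone Q| = 2.7778.
|zone P ∖ zone Q| = |zone P| − |zone P∩zone Q| = 10 − 2.7778 = 7.22.

7.22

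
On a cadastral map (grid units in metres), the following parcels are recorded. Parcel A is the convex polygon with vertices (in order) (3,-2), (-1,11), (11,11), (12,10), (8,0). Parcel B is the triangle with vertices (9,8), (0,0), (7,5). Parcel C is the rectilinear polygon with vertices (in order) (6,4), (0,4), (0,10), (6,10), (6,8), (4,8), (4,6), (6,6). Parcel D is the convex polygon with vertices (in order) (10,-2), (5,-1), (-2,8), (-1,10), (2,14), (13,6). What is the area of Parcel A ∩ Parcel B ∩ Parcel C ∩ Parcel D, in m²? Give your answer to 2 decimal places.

0.94

The intersection is the polygon with vertices (6,4.286), (5.6,4), (4.5,4), (6,5.333).
By the shoelace formula its area is 0.94.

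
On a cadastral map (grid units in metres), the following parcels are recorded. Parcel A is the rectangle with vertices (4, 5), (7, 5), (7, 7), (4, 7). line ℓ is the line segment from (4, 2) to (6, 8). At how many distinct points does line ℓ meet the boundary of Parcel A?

2

The segment meets the boundary at (5.667,7), (5,5).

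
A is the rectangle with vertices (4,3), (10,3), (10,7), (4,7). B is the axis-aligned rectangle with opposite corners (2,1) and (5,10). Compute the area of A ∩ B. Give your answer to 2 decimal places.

4.00

|A∩B|: x∈[4,5], y∈[3,7] → 1·4 = 4.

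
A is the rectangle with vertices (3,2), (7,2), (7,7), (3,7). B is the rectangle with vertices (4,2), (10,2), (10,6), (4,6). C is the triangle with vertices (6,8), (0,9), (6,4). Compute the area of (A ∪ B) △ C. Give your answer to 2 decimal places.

33.50

|A ∪ B| = 32.
|(A ∪ B) ∩ C| = 5.25.
|(A ∪ B) △ C| = 32 + 12 − 10.5 = 33.50.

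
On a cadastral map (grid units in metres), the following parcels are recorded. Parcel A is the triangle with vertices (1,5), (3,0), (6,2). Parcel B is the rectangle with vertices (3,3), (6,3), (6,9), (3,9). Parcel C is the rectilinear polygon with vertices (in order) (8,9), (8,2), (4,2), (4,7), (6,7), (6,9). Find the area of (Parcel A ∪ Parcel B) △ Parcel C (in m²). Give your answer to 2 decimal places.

|Parcel A ∪ Parcel B| = 26.9667.
|(Parcel A ∪ Parcel B) ∩ Parcel C| = 9.1667.
|(Parcel A ∪ Parcel B) △ Parcel C| = 26.9667 + 24 − 18.3333 = 32.63.

32.63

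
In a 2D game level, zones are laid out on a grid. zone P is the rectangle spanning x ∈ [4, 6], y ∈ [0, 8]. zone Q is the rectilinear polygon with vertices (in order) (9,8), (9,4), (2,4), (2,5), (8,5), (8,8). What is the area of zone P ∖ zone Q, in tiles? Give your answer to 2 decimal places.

|zone P| = 16, |zone P∩zone Q| = 2.
|zone P ∖ zone Q| = |zone P| − |zone P∩zone Q| = 16 − 2 = 14.00.

14.00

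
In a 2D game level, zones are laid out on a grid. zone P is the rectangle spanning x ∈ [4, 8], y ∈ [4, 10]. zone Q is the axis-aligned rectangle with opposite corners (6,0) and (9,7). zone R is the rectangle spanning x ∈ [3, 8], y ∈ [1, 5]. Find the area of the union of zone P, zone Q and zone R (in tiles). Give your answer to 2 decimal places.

By inclusion–exclusion:
Individual areas: |zone P| = 24, |zone Q| = 21, |zone R| = 20.
|zone P∩zone Q|: x∈[6,8], y∈[4,7] → 2·3 = 6.
|zone P∩zone R|: x∈[4,8], y∈[4,5] → 4·1 = 4.
|zone Q∩zone R|: x∈[6,8], y∈[1,5] → 2·4 = 8.
|zone P∩zone Q∩zone R| = 2.
|zone P ∪ zone Q ∪ zone R| = 65 − 18 + 2 = 49.00.

49.00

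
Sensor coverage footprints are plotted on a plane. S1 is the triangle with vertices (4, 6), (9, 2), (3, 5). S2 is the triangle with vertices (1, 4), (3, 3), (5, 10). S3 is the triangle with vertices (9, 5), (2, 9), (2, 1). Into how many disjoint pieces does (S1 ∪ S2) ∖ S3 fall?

3

(S1 ∪ S2) ∖ S3 splits into 3 disjoint pieces (area 0.9187, area 1, area 0.8736).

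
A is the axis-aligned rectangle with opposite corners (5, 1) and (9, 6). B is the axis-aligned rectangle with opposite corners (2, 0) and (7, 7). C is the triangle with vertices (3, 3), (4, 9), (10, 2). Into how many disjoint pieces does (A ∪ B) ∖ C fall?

2

(A ∪ B) ∖ C splits into 2 disjoint pieces (area 4.2976, area 21.7619).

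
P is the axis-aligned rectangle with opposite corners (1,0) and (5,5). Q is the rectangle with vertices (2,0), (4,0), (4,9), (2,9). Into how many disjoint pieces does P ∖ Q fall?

2

P ∖ Q splits into 2 disjoint pieces (area 5, area 5).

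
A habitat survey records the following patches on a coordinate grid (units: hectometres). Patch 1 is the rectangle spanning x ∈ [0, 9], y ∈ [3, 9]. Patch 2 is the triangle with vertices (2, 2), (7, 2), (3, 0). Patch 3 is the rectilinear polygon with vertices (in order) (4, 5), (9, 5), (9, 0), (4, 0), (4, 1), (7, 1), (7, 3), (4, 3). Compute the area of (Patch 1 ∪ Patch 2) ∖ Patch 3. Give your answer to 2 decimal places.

48.75

|Patch 1 ∪ Patch 2| = 59.
|(Patch 1 ∪ Patch 2) ∩ Patch 3| = 10.25.
|(Patch 1 ∪ Patch 2) ∖ Patch 3| = 59 − 10.25 = 48.75.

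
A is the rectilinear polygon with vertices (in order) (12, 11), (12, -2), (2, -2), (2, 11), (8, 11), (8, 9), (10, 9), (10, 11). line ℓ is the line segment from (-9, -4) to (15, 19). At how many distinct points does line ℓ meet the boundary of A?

2

The segment meets the boundary at (6.652,11), (2,6.542).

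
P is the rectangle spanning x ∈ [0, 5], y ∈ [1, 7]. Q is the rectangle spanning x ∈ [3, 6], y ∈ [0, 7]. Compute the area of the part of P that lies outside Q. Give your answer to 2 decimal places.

|P∩Q|: x∈[3,5], y∈[1,7] → 2·6 = 12.
|P| = 30.
|P ∖ Q| = |P| − |P∩Q| = 30 − 12 = 18.00.

18.00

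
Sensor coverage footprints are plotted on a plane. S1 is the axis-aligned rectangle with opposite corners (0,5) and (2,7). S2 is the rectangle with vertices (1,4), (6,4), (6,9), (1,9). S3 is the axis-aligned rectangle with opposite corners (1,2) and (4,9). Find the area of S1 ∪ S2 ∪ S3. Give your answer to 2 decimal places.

33.00

By inclusion–exclusion:
Individual areas: |S1| = 4, |S2| = 25, |S3| = 21.
|S1∩S2|: x∈[1,2], y∈[5,7] → 1·2 = 2.
|S1∩S3|: x∈[1,2], y∈[5,7] → 1·2 = 2.
|S2∩S3|: x∈[1,4], y∈[4,9] → 3·5 = 15.
|S1∩S2∩S3| = 2.
|S1 ∪ S2 ∪ S3| = 50 − 19 + 2 = 33.00.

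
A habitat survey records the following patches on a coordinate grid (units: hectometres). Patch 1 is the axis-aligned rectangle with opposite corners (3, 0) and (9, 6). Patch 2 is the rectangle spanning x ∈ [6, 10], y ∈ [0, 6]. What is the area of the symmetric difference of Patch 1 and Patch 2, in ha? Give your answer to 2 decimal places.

|Patch 1∩Patch 2|: x∈[6,9], y∈[0,6] → 3·6 = 18.
|Patch 1 △ Patch 2| = |Patch 1| + |Patch 2| − 2·|Patch 1∩Patch 2| = 36 + 24 − 36 = 24.00.

24.00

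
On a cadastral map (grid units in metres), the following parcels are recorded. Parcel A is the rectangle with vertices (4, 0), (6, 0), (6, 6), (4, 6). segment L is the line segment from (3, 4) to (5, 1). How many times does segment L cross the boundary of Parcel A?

The segment meets the boundary at (4,2.5).

1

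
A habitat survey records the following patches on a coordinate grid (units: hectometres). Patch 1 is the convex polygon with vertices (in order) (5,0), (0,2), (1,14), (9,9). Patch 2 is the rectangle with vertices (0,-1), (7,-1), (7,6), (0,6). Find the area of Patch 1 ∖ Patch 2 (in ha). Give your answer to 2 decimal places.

|Patch 1| = 77, |Patch 1∩Patch 2| = 31.8333.
|Patch 1 ∖ Patch 2| = |Patch 1| − |Patch 1∩Patch 2| = 77 − 31.8333 = 45.17.

45.17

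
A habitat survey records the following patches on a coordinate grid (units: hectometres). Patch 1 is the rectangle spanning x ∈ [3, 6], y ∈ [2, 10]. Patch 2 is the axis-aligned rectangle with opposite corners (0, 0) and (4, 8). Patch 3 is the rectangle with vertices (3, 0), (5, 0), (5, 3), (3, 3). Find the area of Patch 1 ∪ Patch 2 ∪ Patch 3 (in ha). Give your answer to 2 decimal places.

By inclusion–exclusion:
Individual areas: |Patch 1| = 24, |Patch 2| = 32, |Patch 3| = 6.
|Patch 1∩Patch 2|: x∈[3,4], y∈[2,8] → 1·6 = 6.
|Patch 1∩Patch 3|: x∈[3,5], y∈[2,3] → 2·1 = 2.
|Patch 2∩Patch 3|: x∈[3,4], y∈[0,3] → 1·3 = 3.
|Patch 1∩Patch 2∩Patch 3| = 1.
|Patch 1 ∪ Patch 2 ∪ Patch 3| = 62 − 11 + 1 = 52.00.

52.00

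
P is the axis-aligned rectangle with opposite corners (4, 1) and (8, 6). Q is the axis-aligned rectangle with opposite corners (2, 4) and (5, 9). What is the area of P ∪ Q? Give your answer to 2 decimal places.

33.00

By inclusion–exclusion:
Individual areas: |P| = 20, |Q| = 15.
|P∩Q|: x∈[4,5], y∈[4,6] → 1·2 = 2.
|P ∪ Q| = 35 − 2 = 33.00.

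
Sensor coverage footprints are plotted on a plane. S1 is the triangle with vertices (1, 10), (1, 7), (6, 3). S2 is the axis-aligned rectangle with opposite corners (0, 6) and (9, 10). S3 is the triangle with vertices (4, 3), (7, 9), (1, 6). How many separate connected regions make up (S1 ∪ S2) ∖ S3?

2

(S1 ∪ S2) ∖ S3 splits into 2 disjoint pieces (area 0.5042, area 29.25).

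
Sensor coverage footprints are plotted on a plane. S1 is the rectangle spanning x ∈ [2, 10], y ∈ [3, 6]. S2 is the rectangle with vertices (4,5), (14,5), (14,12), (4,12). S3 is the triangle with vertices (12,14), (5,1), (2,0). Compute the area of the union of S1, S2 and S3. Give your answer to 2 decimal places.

By inclusion–exclusion:
Individual areas: |S1| = 24, |S2| = 70, |S3| = 16.
|S1∩S2|: x∈[4,10], y∈[5,6] → 6·1 = 6.
|S1∩S3| = 5.011.
|S2∩S3| = 6.7692.
|S1∩S2∩S3| = 1.4945.
|S1 ∪ S2 ∪ S3| = 110 − 17.7802 + 1.4945 = 93.71.

93.71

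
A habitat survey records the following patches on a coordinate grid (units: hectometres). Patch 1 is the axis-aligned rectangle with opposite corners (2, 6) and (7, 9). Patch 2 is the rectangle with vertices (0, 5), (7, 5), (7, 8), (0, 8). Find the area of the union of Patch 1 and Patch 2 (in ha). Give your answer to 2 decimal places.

By inclusion–exclusion:
Individual areas: |Patch 1| = 15, |Patch 2| = 21.
|Patch 1∩Patch 2|: x∈[2,7], y∈[6,8] → 5·2 = 10.
|Patch 1 ∪ Patch 2| = 36 − 10 = 26.00.

26.00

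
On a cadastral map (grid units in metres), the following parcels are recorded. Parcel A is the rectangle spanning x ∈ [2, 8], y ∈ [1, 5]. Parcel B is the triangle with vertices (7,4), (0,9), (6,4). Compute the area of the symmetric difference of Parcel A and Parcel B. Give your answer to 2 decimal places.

24.70

|Parcel A| = 24, |Parcel B| = 2.5, |Parcel A∩Parcel B| = 0.9.
|Parcel A △ Parcel B| = |Parcel A| + |Parcel B| − 2·|Parcel A∩Parcel B| = 24 + 2.5 − 1.8 = 24.70.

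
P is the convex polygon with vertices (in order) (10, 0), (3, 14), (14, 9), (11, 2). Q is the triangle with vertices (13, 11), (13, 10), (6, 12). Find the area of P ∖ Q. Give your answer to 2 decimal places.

|P| = 60, |P∩Q| = 0.5497.
|P ∖ Q| = |P| − |P∩Q| = 60 − 0.5497 = 59.45.

59.45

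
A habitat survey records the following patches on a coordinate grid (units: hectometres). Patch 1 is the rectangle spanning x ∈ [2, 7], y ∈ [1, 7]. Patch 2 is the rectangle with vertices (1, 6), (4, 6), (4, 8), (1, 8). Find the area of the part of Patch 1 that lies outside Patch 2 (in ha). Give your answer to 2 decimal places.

|Patch 1∩Patch 2|: x∈[2,4], y∈[6,7] → 2·1 = 2.
|Patch 1| = 30.
|Patch 1 ∖ Patch 2| = |Patch 1| − |Patch 1∩Patch 2| = 30 − 2 = 28.00.

28.00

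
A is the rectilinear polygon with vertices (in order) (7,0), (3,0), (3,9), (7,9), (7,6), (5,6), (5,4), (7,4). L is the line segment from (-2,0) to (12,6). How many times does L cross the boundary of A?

The segment meets the boundary at (7,3.857), (3,2.143).

2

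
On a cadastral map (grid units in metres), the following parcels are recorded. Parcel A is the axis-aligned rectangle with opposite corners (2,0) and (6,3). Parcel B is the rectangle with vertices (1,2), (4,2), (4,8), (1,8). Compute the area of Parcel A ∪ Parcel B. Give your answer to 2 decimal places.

28.00

By inclusion–exclusion:
Individual areas: |Parcel A| = 12, |Parcel B| = 18.
|Parcel A∩Parcel B|: x∈[2,4], y∈[2,3] → 2·1 = 2.
|Parcel A ∪ Parcel B| = 30 − 2 = 28.00.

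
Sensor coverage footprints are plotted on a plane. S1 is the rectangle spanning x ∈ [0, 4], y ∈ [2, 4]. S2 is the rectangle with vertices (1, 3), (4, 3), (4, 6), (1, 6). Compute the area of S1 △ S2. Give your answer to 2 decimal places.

11.00

|S1∩S2|: x∈[1,4], y∈[3,4] → 3·1 = 3.
|S1 △ S2| = |S1| + |S2| − 2·|S1∩S2| = 8 + 9 − 6 = 11.00.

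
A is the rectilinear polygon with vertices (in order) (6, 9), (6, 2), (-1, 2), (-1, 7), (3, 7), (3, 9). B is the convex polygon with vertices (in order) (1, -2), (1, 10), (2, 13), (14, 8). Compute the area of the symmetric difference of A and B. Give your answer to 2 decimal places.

|A| = 41, |B| = 98.5, |A∩B| = 31.
|A △ B| = |A| + |B| − 2·|A∩B| = 41 + 98.5 − 62 = 77.50.

77.50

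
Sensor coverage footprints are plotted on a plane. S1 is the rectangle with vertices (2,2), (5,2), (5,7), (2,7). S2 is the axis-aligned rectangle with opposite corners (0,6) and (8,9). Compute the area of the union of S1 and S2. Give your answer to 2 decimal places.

36.00

By inclusion–exclusion:
Individual areas: |S1| = 15, |S2| = 24.
|S1∩S2|: x∈[2,5], y∈[6,7] → 3·1 = 3.
|S1 ∪ S2| = 39 − 3 = 36.00.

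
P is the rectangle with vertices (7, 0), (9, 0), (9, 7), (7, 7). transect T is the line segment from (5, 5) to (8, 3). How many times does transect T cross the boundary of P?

1

The segment meets the boundary at (7,3.667).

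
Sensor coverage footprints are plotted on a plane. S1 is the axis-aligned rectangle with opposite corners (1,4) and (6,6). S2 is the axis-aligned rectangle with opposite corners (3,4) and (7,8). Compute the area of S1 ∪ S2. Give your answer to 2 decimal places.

20.00

By inclusion–exclusion:
Individual areas: |S1| = 10, |S2| = 16.
|S1∩S2|: x∈[3,6], y∈[4,6] → 3·2 = 6.
|S1 ∪ S2| = 26 − 6 = 20.00.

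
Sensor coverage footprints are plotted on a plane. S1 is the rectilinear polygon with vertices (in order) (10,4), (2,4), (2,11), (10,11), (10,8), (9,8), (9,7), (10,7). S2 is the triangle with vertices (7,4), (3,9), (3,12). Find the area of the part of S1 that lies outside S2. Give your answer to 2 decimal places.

49.25

|S1| = 55, |S1∩S2| = 5.75.
|S1 ∖ S2| = |S1| − |S1∩S2| = 55 − 5.75 = 49.25.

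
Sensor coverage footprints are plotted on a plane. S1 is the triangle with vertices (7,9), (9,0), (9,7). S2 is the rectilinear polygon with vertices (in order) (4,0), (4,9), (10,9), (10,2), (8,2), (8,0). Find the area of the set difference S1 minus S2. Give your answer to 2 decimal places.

|S1| = 7, |S1∩S2| = 6.5556.
|S1 ∖ S2| = |S1| − |S1∩S2| = 7 − 6.5556 = 0.44.

0.44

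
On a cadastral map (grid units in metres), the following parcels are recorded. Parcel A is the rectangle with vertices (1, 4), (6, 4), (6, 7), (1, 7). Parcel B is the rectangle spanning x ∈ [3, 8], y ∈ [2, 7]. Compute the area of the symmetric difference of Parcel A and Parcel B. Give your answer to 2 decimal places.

22.00

|Parcel A∩Parcel B|: x∈[3,6], y∈[4,7] → 3·3 = 9.
|Parcel A △ Parcel B| = |Parcel A| + |Parcel B| − 2·|Parcel A∩Parcel B| = 15 + 25 − 18 = 22.00.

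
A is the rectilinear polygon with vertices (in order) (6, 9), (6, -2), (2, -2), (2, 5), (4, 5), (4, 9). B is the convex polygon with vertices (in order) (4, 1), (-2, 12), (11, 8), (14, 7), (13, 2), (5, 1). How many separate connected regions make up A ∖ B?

A ∖ B is a single connected region.

1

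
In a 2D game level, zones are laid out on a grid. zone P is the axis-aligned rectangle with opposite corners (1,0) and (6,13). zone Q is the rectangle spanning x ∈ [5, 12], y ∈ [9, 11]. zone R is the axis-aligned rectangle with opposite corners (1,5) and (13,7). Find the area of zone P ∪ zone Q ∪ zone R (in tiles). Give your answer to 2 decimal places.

91.00

By inclusion–exclusion:
Individual areas: |zone P| = 65, |zone Q| = 14, |zone R| = 24.
|zone P∩zone Q|: x∈[5,6], y∈[9,11] → 1·2 = 2.
|zone P∩zone R|: x∈[1,6], y∈[5,7] → 5·2 = 10.
|zone Q∩zone R| = 0 (no overlap).
|zone P∩zone Q∩zone R| = 0.
|zone P ∪ zone Q ∪ zone R| = 103 − 12 + 0 = 91.00.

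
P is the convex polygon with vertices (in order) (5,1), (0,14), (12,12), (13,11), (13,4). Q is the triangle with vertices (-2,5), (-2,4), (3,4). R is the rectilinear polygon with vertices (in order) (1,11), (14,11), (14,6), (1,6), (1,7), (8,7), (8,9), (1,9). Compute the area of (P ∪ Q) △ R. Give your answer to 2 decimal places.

|P ∪ Q| = 112.5.
|(P ∪ Q) ∩ R| = 43.0385.
|(P ∪ Q) △ R| = 112.5 + 51 − 86.0769 = 77.42.

77.42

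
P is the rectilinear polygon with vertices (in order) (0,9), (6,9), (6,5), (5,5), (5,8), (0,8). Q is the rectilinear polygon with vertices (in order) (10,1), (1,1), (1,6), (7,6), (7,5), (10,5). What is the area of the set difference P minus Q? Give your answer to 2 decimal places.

|P| = 9, |P∩Q| = 1.
|P ∖ Q| = |P| − |P∩Q| = 9 − 1 = 8.00.

8.00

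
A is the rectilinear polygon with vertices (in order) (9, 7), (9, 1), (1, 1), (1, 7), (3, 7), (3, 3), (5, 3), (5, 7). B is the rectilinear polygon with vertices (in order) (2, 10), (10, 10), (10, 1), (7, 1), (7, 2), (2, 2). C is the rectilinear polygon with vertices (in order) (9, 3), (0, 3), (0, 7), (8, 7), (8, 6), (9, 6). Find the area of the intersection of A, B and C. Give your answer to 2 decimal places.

19.00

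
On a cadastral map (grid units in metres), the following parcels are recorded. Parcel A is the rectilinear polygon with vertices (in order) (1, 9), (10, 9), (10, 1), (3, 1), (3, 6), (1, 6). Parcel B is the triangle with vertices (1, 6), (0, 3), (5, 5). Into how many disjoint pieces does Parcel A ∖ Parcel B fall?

1

Parcel A ∖ Parcel B is a single connected region.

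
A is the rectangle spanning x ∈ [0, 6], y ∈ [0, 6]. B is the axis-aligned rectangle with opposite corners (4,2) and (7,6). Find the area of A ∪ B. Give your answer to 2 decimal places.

40.00

By inclusion–exclusion:
Individual areas: |A| = 36, |B| = 12.
|A∩B|: x∈[4,6], y∈[2,6] → 2·4 = 8.
|A ∪ B| = 48 − 8 = 40.00.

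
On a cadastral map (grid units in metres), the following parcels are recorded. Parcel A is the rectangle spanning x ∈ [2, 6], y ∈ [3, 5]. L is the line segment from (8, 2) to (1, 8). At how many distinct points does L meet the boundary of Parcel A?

The segment meets the boundary at (4.5,5), (6,3.714).

2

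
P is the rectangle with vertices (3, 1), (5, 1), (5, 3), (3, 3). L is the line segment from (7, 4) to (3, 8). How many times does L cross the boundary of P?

The segment lies entirely outside P and never meets its boundary.

0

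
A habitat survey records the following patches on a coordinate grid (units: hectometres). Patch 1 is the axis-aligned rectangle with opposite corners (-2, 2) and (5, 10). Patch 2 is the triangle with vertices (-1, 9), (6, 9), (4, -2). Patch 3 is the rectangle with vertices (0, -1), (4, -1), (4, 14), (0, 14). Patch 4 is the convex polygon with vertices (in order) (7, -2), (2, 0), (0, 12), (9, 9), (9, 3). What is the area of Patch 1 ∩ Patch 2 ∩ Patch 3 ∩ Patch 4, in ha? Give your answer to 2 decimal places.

The intersection is the polygon with vertices (1.368,3.789), (0.5,9), (4,9), (4,2), (2.182,2).
By the shoelace formula its area is 19.96.

19.96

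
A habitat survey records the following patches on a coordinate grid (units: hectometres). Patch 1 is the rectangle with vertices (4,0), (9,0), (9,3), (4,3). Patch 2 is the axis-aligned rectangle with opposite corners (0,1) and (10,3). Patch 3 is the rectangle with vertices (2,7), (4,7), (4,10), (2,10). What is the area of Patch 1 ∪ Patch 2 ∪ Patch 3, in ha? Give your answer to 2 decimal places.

By inclusion–exclusion:
Individual areas: |Patch 1| = 15, |Patch 2| = 20, |Patch 3| = 6.
|Patch 1∩Patch 2|: x∈[4,9], y∈[1,3] → 5·2 = 10.
|Patch 1∩Patch 3| = 0 (no overlap).
|Patch 2∩Patch 3| = 0 (no overlap).
|Patch 1∩Patch 2∩Patch 3| = 0.
|Patch 1 ∪ Patch 2 ∪ Patch 3| = 41 − 10 + 0 = 31.00.

31.00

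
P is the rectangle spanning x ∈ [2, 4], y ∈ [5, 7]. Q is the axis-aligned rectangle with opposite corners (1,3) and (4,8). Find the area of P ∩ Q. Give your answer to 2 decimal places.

4.00

|P∩Q|: x∈[2,4], y∈[5,7] → 2·2 = 4.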